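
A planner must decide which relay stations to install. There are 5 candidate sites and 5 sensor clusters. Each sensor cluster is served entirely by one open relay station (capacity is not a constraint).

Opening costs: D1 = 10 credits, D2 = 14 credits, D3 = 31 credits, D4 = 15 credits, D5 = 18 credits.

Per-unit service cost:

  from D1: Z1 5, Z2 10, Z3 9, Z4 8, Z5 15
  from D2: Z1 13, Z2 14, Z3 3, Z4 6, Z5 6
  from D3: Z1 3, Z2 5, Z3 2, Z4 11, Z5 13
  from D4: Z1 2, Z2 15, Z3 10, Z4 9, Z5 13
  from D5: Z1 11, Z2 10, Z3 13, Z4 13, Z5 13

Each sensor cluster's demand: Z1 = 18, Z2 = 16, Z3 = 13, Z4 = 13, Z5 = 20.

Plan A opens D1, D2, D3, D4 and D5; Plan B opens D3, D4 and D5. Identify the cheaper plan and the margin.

Plan A is cheaper by 155.

Plan A: {D1, D2, D3, D4, D5}: Z1→D4 2·18=36, Z2→D3 5·16=80, Z3→D3 2·13=26, Z4→D2 6·13=78, Z5→D2 6·20=120. Service 340; fixed 88; total 428.
Plan B: {D3, D4, D5}: Z1→D4 2·18=36, Z2→D3 5·16=80, Z3→D3 2·13=26, Z4→D4 9·13=117, Z5→D3 13·20=260. Service 519; fixed 64; total 583.
Difference: |428 − 583| = 155.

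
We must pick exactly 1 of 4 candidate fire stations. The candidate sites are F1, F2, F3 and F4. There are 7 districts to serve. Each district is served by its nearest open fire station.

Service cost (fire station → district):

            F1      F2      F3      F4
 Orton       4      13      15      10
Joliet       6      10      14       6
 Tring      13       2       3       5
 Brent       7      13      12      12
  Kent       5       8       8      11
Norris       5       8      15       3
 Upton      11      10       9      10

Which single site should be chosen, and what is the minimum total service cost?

Choose F1 only; total service cost 51.

With exactly 1 open, each district uses its cheapest among the chosen.
{F1}: Orton→F1 4, Joliet→F1 6, Tring→F1 13, Brent→F1 7, Kent→F1 5, Norris→F1 5, Upton→F1 11. Service cost 51.
{F4}: service cost 57
{F2}: service cost 64
Among all 4 size-1 choices, {F1} is lowest.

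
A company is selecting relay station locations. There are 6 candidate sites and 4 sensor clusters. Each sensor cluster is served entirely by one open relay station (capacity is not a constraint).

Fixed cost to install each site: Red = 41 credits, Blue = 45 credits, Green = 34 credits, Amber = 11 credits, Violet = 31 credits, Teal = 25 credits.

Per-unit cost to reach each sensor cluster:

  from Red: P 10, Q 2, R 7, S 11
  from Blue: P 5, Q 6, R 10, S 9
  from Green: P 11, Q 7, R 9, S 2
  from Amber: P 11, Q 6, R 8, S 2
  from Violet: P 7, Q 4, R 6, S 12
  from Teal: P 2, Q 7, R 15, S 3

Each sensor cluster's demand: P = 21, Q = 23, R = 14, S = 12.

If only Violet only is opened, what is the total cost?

Each sensor cluster is assigned to its cheapest site among the open ones.
{Violet}: P→Violet 7·21=147, Q→Violet 4·23=92, R→Violet 6·14=84, S→Violet 12·12=144. Service 467; fixed 31; total 498.

Total cost: 498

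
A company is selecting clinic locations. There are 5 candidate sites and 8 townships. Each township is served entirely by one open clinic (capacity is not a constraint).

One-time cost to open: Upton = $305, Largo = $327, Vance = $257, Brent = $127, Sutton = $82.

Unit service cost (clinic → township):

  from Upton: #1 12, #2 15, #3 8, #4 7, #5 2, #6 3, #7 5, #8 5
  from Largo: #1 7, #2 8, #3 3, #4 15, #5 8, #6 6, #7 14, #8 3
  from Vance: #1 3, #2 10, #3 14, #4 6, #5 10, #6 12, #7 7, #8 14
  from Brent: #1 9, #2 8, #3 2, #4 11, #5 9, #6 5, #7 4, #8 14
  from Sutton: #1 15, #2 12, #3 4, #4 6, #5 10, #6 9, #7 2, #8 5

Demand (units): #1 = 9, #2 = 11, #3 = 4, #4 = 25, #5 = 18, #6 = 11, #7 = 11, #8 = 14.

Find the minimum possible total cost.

Minimum total cost: 845

For any fixed open set, each township goes to its cheapest open site; total = fixed + service.
{Brent, Sutton}: #1→Brent 9·9=81, #2→Brent 8·11=88, #3→Brent 2·4=8, #4→Sutton 6·25=150, #5→Brent 9·18=162, #6→Brent 5·11=55, #7→Sutton 2·11=22, #8→Sutton 5·14=70. Service 636; fixed 209; total 845.
{Sutton}: service 804 + fixed 82 = 886
{Upton, Sutton}: service 567 + fixed 387 = 954
{Upton, Largo, Vance, Brent, Sutton}: #1→Vance 3·9=27, #2→Largo 8·11=88, #3→Brent 2·4=8, #4→Vance 6·25=150, #5→Upton 2·18=36, #6→Upton 3·11=33, #7→Sutton 2·11=22, #8→Largo 3·14=42. Service 406; fixed 1098; total 1504.
No other subset beats 845.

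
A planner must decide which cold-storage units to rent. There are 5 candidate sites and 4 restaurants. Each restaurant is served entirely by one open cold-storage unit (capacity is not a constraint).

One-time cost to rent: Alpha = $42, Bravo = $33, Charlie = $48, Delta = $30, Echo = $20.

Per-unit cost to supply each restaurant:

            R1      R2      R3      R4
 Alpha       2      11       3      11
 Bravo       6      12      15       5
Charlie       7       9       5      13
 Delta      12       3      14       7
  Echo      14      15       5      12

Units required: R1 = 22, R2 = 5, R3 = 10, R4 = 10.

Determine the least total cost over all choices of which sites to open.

Minimum total cost: 231

For any fixed open set, each restaurant goes to its cheapest open site; total = fixed + service.
{Alpha, Delta}: R1→Alpha 2·22=44, R2→Delta 3·5=15, R3→Alpha 3·10=30, R4→Delta 7·10=70. Service 159; fixed 72; total 231.
{Alpha, Bravo, Delta}: R1→Alpha 2·22=44, R2→Delta 3·5=15, R3→Alpha 3·10=30, R4→Bravo 5·10=50. Service 139; fixed 105; total 244.
{Alpha, Delta, Echo}: R1→Alpha 2·22=44, R2→Delta 3·5=15, R3→Alpha 3·10=30, R4→Delta 7·10=70. Service 159; fixed 92; total 251.
{Alpha, Bravo, Charlie, Delta, Echo}: R1→Alpha 2·22=44, R2→Delta 3·5=15, R3→Alpha 3·10=30, R4→Bravo 5·10=50. Service 139; fixed 173; total 312.
No other subset beats 231.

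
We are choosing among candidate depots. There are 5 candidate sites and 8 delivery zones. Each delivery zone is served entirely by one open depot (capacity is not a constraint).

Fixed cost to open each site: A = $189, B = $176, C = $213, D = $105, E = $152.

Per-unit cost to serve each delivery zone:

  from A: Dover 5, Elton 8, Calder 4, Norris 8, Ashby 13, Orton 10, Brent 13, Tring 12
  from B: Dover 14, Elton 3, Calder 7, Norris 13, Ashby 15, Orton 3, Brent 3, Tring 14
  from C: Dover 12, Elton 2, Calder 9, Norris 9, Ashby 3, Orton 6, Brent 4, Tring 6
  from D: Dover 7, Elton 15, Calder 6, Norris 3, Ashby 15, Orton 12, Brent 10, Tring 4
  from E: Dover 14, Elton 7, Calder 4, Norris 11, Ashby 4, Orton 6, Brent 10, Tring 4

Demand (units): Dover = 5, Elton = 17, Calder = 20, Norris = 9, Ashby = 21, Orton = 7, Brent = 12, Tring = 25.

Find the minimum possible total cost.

For any fixed open set, each delivery zone goes to its cheapest open site; total = fixed + service.
{C, D}: Dover→D 7·5=35, Elton→C 2·17=34, Calder→D 6·20=120, Norris→D 3·9=27, Ashby→C 3·21=63, Orton→C 6·7=42, Brent→C 4·12=48, Tring→D 4·25=100. Service 469; fixed 318; total 787.
{D, E}: service 607 + fixed 257 = 864
{E}: Dover→E 14·5=70, Elton→E 7·17=119, Calder→E 4·20=80, Norris→E 11·9=99, Ashby→E 4·21=84, Orton→E 6·7=42, Brent→E 10·12=120, Tring→E 4·25=100. Service 714; fixed 152; total 866.
{A, B, C, D, E}: service 386 + fixed 835 = 1221
No other subset beats 787.

Minimum total cost: 787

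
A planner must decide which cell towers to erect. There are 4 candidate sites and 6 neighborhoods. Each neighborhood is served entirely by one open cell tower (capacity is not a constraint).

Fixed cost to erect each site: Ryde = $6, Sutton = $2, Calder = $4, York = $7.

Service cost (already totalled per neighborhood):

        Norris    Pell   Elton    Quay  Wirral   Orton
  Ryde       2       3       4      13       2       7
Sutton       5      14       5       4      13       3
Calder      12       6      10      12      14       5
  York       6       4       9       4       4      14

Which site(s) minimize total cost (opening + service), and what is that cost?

For any fixed open set, each neighborhood goes to its cheapest open site; total = fixed + service.
{Ryde, Sutton}: Norris→Ryde 2, Pell→Ryde 3, Elton→Ryde 4, Quay→Sutton 4, Wirral→Ryde 2, Orton→Sutton 3. Service 18; fixed 8; total 26.
{Ryde, Sutton, Calder}: service 18 + fixed 12 = 30
{Ryde, Sutton, York}: Norris→Ryde 2, Pell→Ryde 3, Elton→Ryde 4, Quay→Sutton 4, Wirral→Ryde 2, Orton→Sutton 3. Service 18; fixed 15; total 33.
{Ryde, Sutton, Calder, York}: Norris→Ryde 2, Pell→Ryde 3, Elton→Ryde 4, Quay→Sutton 4, Wirral→Ryde 2, Orton→Sutton 3. Service 18; fixed 19; total 37.
(All 15 nonempty subsets were checked; Ryde and Sutton is lowest.)

Open Ryde and Sutton; minimum total cost 26.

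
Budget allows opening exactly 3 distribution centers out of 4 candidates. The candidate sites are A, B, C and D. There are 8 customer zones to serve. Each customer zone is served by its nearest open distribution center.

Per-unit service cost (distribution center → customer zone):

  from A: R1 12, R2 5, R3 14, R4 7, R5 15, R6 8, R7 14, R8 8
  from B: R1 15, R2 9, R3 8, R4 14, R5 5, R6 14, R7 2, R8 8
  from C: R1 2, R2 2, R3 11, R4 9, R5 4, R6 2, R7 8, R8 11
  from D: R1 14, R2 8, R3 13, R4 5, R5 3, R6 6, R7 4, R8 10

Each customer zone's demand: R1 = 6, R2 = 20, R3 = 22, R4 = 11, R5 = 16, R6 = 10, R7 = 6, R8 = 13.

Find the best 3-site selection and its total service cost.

Choose B, C and D; total service cost 467.

With exactly 3 open, each customer zone uses its cheapest among the chosen.
{B, C, D}: R1→C 2·6=12, R2→C 2·20=40, R3→B 8·22=176, R4→D 5·11=55, R5→D 3·16=48, R6→C 2·10=20, R7→B 2·6=12, R8→B 8·13=104. Service cost 467.
{A, B, C}: service cost 505
{A, C, D}: service cost 545
Among all 4 size-3 choices, {B, C, D} is lowest.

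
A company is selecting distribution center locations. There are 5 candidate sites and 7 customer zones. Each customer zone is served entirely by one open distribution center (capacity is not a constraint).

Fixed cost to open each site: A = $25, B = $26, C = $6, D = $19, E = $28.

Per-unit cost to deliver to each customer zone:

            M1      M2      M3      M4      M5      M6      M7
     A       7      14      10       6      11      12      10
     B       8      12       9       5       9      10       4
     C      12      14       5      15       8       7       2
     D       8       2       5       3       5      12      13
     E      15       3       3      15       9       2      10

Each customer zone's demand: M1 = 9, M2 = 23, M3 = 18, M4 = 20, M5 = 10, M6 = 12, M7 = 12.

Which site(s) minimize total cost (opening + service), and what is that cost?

Open C, D and E; minimum total cost 383.

For any fixed open set, each customer zone goes to its cheapest open site; total = fixed + service.
{C, D, E}: M1→D 8·9=72, M2→D 2·23=46, M3→E 3·18=54, M4→D 3·20=60, M5→D 5·10=50, M6→E 2·12=24, M7→C 2·12=24. Service 330; fixed 53; total 383.
{A, C, D, E}: M1→A 7·9=63, M2→D 2·23=46, M3→E 3·18=54, M4→D 3·20=60, M5→D 5·10=50, M6→E 2·12=24, M7→C 2·12=24. Service 321; fixed 78; total 399.
{B, C, D, E}: M1→B 8·9=72, M2→D 2·23=46, M3→E 3·18=54, M4→D 3·20=60, M5→D 5·10=50, M6→E 2·12=24, M7→C 2·12=24. Service 330; fixed 79; total 409.
{A, B, C, D, E}: M1→A 7·9=63, M2→D 2·23=46, M3→E 3·18=54, M4→D 3·20=60, M5→D 5·10=50, M6→E 2·12=24, M7→C 2·12=24. Service 321; fixed 104; total 425.
No other subset beats 383.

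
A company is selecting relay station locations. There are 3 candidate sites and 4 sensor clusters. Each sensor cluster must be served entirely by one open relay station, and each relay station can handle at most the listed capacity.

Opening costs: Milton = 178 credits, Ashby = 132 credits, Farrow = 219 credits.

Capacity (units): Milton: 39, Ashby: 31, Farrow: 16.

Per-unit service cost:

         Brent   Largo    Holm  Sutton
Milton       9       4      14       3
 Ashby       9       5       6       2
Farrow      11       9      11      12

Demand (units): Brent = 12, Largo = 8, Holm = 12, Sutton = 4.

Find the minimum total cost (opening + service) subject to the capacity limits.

Open {Milton}: Brent→Milton 9·12=108, Largo→Milton 4·8=32, Holm→Milton 14·12=168, Sutton→Milton 3·4=12.
Loads: Milton carries 36/39. Service 320; fixed 178; total 498.
Next best feasible plan costs 530.

Minimum total cost: 498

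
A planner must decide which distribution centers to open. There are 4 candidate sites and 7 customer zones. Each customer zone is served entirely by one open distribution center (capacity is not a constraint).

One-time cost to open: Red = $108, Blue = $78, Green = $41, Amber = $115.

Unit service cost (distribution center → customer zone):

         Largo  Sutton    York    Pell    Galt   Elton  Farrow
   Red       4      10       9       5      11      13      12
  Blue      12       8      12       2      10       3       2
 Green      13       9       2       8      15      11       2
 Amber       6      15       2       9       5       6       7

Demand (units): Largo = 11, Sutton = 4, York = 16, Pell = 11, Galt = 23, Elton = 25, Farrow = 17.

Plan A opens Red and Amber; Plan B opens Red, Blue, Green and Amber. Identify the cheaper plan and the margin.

Plan A: {Red, Amber}: Largo→Red 4·11=44, Sutton→Red 10·4=40, York→Amber 2·16=32, Pell→Red 5·11=55, Galt→Amber 5·23=115, Elton→Amber 6·25=150, Farrow→Amber 7·17=119. Service 555; fixed 223; total 778.
Plan B: {Red, Blue, Green, Amber}: Largo→Red 4·11=44, Sutton→Blue 8·4=32, York→Green 2·16=32, Pell→Blue 2·11=22, Galt→Amber 5·23=115, Elton→Blue 3·25=75, Farrow→Blue 2·17=34. Service 354; fixed 342; total 696.
Difference: |778 − 696| = 82.

Plan B is cheaper by 82.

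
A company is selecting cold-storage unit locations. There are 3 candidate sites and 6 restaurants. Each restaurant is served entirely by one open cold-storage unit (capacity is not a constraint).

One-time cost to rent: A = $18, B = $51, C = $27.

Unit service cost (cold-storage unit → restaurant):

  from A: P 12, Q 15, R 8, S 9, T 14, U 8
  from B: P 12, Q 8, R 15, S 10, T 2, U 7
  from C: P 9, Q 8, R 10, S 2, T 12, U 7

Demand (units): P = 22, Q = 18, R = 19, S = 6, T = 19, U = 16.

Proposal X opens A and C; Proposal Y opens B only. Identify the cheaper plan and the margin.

Proposal X is cheaper by 63.

Proposal X: {A, C}: P→C 9·22=198, Q→C 8·18=144, R→A 8·19=152, S→C 2·6=12, T→C 12·19=228, U→C 7·16=112. Service 846; fixed 45; total 891.
Proposal Y: {B}: P→B 12·22=264, Q→B 8·18=144, R→B 15·19=285, S→B 10·6=60, T→B 2·19=38, U→B 7·16=112. Service 903; fixed 51; total 954.
Difference: |891 − 954| = 63.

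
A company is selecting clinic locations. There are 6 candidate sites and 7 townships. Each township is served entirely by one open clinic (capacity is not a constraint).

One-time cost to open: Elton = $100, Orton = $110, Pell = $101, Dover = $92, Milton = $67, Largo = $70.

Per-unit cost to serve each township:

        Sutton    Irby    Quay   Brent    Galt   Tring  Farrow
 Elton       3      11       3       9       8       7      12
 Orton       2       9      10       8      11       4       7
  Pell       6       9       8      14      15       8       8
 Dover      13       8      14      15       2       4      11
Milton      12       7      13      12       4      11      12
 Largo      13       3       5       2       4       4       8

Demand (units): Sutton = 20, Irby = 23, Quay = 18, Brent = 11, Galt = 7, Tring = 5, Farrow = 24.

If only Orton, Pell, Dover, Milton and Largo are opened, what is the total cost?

Each township is assigned to its cheapest site among the open ones.
{Orton, Pell, Dover, Milton, Largo}: Sutton→Orton 2·20=40, Irby→Largo 3·23=69, Quay→Largo 5·18=90, Brent→Largo 2·11=22, Galt→Dover 2·7=14, Tring→Orton 4·5=20, Farrow→Orton 7·24=168. Service 423; fixed 440; total 863.

Total cost: 863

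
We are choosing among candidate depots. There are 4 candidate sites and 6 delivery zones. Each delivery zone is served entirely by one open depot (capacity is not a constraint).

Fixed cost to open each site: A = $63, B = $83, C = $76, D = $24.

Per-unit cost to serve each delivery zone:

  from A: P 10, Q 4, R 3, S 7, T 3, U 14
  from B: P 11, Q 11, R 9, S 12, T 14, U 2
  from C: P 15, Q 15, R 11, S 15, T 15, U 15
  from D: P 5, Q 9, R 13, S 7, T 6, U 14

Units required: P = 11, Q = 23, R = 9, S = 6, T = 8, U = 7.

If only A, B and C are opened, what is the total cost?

Total cost: 531

Each delivery zone is assigned to its cheapest site among the open ones.
{A, B, C}: P→A 10·11=110, Q→A 4·23=92, R→A 3·9=27, S→A 7·6=42, T→A 3·8=24, U→B 2·7=14. Service 309; fixed 222; total 531.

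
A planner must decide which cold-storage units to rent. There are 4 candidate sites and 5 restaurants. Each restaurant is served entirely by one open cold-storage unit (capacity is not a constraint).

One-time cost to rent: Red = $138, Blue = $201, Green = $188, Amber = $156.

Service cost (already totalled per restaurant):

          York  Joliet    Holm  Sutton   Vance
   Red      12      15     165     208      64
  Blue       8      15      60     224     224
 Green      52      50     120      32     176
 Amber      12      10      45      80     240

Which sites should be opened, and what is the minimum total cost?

For any fixed open set, each restaurant goes to its cheapest open site; total = fixed + service.
{Red, Amber}: York→Red 12, Joliet→Amber 10, Holm→Amber 45, Sutton→Amber 80, Vance→Red 64. Service 211; fixed 294; total 505.
{Amber}: service 387 + fixed 156 = 543
{Red, Green}: service 243 + fixed 326 = 569
{Red, Blue, Green, Amber}: service 159 + fixed 683 = 842
No other subset beats 505.

Open Red and Amber; minimum total cost 505.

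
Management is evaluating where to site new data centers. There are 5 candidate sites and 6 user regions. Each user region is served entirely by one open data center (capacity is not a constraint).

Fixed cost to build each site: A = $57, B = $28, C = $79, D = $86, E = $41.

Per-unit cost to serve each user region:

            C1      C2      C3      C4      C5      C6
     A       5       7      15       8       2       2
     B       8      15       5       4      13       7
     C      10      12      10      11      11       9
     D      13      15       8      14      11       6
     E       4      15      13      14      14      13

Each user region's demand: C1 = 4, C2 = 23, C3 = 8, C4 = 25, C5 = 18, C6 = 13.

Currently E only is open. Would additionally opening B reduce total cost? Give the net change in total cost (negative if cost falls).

Yes — net change −382 (cost falls by 382).

Current service cost with {E}: 1236.
Adding B: each user region re-picks its cheapest; new service cost 826, saving 410.
Extra fixed cost: 28. Net change = 28 − 410 = -382.
(Totals: 1277 → 895.)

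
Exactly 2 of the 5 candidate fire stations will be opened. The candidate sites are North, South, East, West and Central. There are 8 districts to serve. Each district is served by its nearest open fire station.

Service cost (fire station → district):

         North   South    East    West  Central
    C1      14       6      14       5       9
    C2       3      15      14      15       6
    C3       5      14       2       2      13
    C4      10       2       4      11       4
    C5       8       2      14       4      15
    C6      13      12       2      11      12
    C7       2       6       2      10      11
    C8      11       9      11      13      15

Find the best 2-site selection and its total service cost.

With exactly 2 open, each district uses its cheapest among the chosen.
{South, East}: C1→South 6, C2→East 14, C3→East 2, C4→South 2, C5→South 2, C6→East 2, C7→East 2, C8→South 9. Service cost 39.
{North, South}: service cost 41
{East, West}: service cost 44
Among all 10 size-2 choices, {South, East} is lowest.

Choose South and East; total service cost 39.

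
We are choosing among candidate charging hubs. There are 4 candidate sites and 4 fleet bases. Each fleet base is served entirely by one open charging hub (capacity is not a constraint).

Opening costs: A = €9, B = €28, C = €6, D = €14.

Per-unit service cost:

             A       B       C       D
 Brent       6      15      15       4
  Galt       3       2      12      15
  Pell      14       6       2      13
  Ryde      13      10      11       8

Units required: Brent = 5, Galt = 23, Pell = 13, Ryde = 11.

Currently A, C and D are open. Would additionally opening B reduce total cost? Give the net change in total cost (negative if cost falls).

No — net change +5 (cost rises by 5).

Current service cost with {A, C, D}: 203.
Adding B: each fleet base re-picks its cheapest; new service cost 180, saving 23.
Extra fixed cost: 28. Net change = 28 − 23 = 5.
(Totals: 232 → 237.)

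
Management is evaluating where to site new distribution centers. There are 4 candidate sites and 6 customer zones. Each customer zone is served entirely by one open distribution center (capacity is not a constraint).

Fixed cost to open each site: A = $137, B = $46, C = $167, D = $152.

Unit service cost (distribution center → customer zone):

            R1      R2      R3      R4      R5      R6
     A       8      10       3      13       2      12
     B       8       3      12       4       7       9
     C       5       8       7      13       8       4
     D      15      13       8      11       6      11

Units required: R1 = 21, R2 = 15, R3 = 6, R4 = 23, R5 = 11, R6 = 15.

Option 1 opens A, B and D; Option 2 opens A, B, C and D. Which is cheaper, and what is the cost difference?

Option 1 is cheaper by 29.

Option 1: {A, B, D}: R1→A 8·21=168, R2→B 3·15=45, R3→A 3·6=18, R4→B 4·23=92, R5→A 2·11=22, R6→B 9·15=135. Service 480; fixed 335; total 815.
Option 2: {A, B, C, D}: R1→C 5·21=105, R2→B 3·15=45, R3→A 3·6=18, R4→B 4·23=92, R5→A 2·11=22, R6→C 4·15=60. Service 342; fixed 502; total 844.
Difference: |815 − 844| = 29.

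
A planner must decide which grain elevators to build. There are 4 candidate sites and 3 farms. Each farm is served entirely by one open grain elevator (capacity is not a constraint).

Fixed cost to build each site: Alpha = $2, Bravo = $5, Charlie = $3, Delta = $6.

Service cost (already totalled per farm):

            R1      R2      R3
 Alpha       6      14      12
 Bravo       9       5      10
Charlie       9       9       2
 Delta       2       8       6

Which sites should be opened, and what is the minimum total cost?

For any fixed open set, each farm goes to its cheapest open site; total = fixed + service.
{Charlie, Delta}: R1→Delta 2, R2→Delta 8, R3→Charlie 2. Service 12; fixed 9; total 21.
{Alpha, Charlie}: R1→Alpha 6, R2→Charlie 9, R3→Charlie 2. Service 17; fixed 5; total 22.
{Delta}: service 16 + fixed 6 = 22
{Alpha, Bravo, Charlie, Delta}: service 9 + fixed 16 = 25
No other subset beats 21.

Open Charlie and Delta; minimum total cost 21.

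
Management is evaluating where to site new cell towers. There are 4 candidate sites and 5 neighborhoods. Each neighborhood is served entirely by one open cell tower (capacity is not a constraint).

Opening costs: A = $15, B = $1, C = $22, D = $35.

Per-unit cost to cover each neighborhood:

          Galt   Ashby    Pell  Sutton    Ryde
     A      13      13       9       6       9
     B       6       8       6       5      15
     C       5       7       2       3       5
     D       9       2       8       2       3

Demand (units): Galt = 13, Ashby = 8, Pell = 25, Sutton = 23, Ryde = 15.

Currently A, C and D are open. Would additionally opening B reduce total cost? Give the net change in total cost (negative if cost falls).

No — net change +1 (cost rises by 1).

Current service cost with {A, C, D}: 222.
Adding B: each neighborhood re-picks its cheapest; new service cost 222, saving 0.
Extra fixed cost: 1. Net change = 1 − 0 = 1.
(Totals: 294 → 295.)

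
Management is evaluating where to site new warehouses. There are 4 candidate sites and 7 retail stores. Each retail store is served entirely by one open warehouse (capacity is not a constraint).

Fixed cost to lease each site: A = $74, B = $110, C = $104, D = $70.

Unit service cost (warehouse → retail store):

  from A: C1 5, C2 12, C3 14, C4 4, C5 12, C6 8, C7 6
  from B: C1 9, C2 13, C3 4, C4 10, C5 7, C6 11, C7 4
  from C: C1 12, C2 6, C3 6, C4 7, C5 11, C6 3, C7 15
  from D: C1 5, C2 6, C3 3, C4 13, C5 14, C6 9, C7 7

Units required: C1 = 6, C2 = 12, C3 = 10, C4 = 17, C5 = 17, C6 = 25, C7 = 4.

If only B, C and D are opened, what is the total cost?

Total cost: 745

Each retail store is assigned to its cheapest site among the open ones.
{B, C, D}: C1→D 5·6=30, C2→C 6·12=72, C3→D 3·10=30, C4→C 7·17=119, C5→B 7·17=119, C6→C 3·25=75, C7→B 4·4=16. Service 461; fixed 284; total 745.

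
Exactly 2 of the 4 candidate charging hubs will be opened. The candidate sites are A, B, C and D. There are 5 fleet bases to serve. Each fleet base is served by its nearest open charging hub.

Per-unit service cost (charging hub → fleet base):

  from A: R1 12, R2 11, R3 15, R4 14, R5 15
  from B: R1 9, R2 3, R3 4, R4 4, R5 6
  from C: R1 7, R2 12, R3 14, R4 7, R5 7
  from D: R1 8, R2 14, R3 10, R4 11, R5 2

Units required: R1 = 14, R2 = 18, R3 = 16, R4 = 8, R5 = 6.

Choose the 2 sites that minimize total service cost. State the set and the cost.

With exactly 2 open, each fleet base uses its cheapest among the chosen.
{B, D}: R1→D 8·14=112, R2→B 3·18=54, R3→B 4·16=64, R4→B 4·8=32, R5→D 2·6=12. Service cost 274.
{B, C}: service cost 284
{A, B}: service cost 312
Among all 6 size-2 choices, {B, D} is lowest.

Choose B and D; total service cost 274.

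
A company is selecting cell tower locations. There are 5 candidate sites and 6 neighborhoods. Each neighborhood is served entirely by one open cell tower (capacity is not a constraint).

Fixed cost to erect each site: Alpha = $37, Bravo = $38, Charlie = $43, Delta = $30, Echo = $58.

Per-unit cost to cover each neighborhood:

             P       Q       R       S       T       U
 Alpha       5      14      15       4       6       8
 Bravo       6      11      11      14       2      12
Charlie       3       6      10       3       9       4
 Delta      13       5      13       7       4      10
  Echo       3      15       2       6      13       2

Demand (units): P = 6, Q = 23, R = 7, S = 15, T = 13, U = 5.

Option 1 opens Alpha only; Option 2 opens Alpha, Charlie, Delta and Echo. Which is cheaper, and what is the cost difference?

Option 2 is cheaper by 250.

Option 1: {Alpha}: P→Alpha 5·6=30, Q→Alpha 14·23=322, R→Alpha 15·7=105, S→Alpha 4·15=60, T→Alpha 6·13=78, U→Alpha 8·5=40. Service 635; fixed 37; total 672.
Option 2: {Alpha, Charlie, Delta, Echo}: P→Charlie 3·6=18, Q→Delta 5·23=115, R→Echo 2·7=14, S→Charlie 3·15=45, T→Delta 4·13=52, U→Echo 2·5=10. Service 254; fixed 168; total 422.
Difference: |672 − 422| = 250.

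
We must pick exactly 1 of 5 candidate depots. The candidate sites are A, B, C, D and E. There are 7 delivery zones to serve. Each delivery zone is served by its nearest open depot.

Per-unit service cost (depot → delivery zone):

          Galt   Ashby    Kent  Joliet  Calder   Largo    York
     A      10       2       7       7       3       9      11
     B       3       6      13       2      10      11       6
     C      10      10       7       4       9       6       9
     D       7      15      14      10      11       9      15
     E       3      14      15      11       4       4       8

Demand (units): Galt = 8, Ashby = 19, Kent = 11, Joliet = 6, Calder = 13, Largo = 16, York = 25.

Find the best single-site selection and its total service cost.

Choose A only; total service cost 695.

With exactly 1 open, each delivery zone uses its cheapest among the chosen.
{A}: Galt→A 10·8=80, Ashby→A 2·19=38, Kent→A 7·11=77, Joliet→A 7·6=42, Calder→A 3·13=39, Largo→A 9·16=144, York→A 11·25=275. Service cost 695.
{B}: service cost 749
{C}: service cost 809
Among all 5 size-1 choices, {A} is lowest.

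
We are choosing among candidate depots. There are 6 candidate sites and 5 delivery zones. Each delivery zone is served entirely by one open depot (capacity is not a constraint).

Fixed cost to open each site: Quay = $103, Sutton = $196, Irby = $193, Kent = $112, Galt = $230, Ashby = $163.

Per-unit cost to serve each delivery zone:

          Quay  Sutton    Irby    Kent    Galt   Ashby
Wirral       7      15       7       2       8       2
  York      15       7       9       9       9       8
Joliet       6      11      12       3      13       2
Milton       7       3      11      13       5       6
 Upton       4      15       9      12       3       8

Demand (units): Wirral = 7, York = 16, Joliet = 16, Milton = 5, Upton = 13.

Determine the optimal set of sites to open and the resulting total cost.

Open Ashby only; minimum total cost 471.

For any fixed open set, each delivery zone goes to its cheapest open site; total = fixed + service.
{Ashby}: Wirral→Ashby 2·7=14, York→Ashby 8·16=128, Joliet→Ashby 2·16=32, Milton→Ashby 6·5=30, Upton→Ashby 8·13=104. Service 308; fixed 163; total 471.
{Quay, Kent}: service 293 + fixed 215 = 508
{Quay, Ashby}: Wirral→Ashby 2·7=14, York→Ashby 8·16=128, Joliet→Ashby 2·16=32, Milton→Ashby 6·5=30, Upton→Quay 4·13=52. Service 256; fixed 266; total 522.
{Quay, Sutton, Irby, Kent, Galt, Ashby}: Wirral→Kent 2·7=14, York→Sutton 7·16=112, Joliet→Ashby 2·16=32, Milton→Sutton 3·5=15, Upton→Galt 3·13=39. Service 212; fixed 997; total 1209.
No other subset beats 471.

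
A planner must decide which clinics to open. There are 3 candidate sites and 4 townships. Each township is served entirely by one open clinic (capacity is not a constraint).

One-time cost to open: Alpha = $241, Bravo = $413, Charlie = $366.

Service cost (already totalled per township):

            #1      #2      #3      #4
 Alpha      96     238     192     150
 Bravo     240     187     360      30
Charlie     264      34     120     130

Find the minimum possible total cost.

For any fixed open set, each township goes to its cheapest open site; total = fixed + service.
{Charlie}: #1→Charlie 264, #2→Charlie 34, #3→Charlie 120, #4→Charlie 130. Service 548; fixed 366; total 914.
{Alpha}: #1→Alpha 96, #2→Alpha 238, #3→Alpha 192, #4→Alpha 150. Service 676; fixed 241; total 917.
{Alpha, Charlie}: #1→Alpha 96, #2→Charlie 34, #3→Charlie 120, #4→Charlie 130. Service 380; fixed 607; total 987.
{Alpha, Bravo, Charlie}: service 280 + fixed 1020 = 1300
No other subset beats 914.

Minimum total cost: 914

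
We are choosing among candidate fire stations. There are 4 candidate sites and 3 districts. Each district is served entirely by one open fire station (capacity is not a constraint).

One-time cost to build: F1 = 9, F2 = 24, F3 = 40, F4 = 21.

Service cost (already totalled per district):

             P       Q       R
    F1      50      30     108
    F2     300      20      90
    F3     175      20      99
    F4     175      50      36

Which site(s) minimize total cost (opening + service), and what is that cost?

For any fixed open set, each district goes to its cheapest open site; total = fixed + service.
{F1, F4}: P→F1 50, Q→F1 30, R→F4 36. Service 116; fixed 30; total 146.
{F1, F2, F4}: service 106 + fixed 54 = 160
{F1, F3, F4}: P→F1 50, Q→F3 20, R→F4 36. Service 106; fixed 70; total 176.
{F1, F2, F3, F4}: service 106 + fixed 94 = 200
No other subset beats 146.

Open F1 and F4; minimum total cost 146.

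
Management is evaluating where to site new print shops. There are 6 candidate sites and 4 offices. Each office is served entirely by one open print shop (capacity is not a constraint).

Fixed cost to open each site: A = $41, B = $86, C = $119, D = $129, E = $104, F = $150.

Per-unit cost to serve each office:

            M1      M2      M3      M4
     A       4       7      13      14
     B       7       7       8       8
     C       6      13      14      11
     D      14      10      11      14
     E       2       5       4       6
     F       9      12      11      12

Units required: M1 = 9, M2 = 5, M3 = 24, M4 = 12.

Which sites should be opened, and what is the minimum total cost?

For any fixed open set, each office goes to its cheapest open site; total = fixed + service.
{E}: M1→E 2·9=18, M2→E 5·5=25, M3→E 4·24=96, M4→E 6·12=72. Service 211; fixed 104; total 315.
{A, E}: M1→E 2·9=18, M2→E 5·5=25, M3→E 4·24=96, M4→E 6·12=72. Service 211; fixed 145; total 356.
{B, E}: M1→E 2·9=18, M2→E 5·5=25, M3→E 4·24=96, M4→E 6·12=72. Service 211; fixed 190; total 401.
{A, B, C, D, E, F}: M1→E 2·9=18, M2→E 5·5=25, M3→E 4·24=96, M4→E 6·12=72. Service 211; fixed 629; total 840.
No other subset beats 315.

Open E only; minimum total cost 315.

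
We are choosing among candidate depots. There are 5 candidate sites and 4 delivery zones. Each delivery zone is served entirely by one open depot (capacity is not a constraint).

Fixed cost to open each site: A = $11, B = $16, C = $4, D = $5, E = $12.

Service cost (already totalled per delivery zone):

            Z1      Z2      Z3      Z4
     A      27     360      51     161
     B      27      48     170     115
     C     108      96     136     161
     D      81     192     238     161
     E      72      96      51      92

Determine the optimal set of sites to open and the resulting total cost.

Open B and E; minimum total cost 246.

For any fixed open set, each delivery zone goes to its cheapest open site; total = fixed + service.
{B, E}: Z1→B 27, Z2→B 48, Z3→E 51, Z4→E 92. Service 218; fixed 28; total 246.
{B, C, E}: service 218 + fixed 32 = 250
{B, D, E}: Z1→B 27, Z2→B 48, Z3→E 51, Z4→E 92. Service 218; fixed 33; total 251.
{A, B, C, D, E}: Z1→A 27, Z2→B 48, Z3→A 51, Z4→E 92. Service 218; fixed 48; total 266.
No other subset beats 246.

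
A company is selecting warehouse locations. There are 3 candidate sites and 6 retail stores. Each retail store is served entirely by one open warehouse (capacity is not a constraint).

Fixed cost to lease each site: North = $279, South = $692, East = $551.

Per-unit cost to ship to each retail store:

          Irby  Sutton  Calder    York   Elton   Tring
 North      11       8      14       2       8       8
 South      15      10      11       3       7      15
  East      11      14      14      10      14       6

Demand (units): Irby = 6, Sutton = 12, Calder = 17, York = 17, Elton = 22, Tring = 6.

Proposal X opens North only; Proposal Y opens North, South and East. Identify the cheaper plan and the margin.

Proposal X: {North}: Irby→North 11·6=66, Sutton→North 8·12=96, Calder→North 14·17=238, York→North 2·17=34, Elton→North 8·22=176, Tring→North 8·6=48. Service 658; fixed 279; total 937.
Proposal Y: {North, South, East}: Irby→North 11·6=66, Sutton→North 8·12=96, Calder→South 11·17=187, York→North 2·17=34, Elton→South 7·22=154, Tring→East 6·6=36. Service 573; fixed 1522; total 2095.
Difference: |937 − 2095| = 1158.

Proposal X is cheaper by 1158.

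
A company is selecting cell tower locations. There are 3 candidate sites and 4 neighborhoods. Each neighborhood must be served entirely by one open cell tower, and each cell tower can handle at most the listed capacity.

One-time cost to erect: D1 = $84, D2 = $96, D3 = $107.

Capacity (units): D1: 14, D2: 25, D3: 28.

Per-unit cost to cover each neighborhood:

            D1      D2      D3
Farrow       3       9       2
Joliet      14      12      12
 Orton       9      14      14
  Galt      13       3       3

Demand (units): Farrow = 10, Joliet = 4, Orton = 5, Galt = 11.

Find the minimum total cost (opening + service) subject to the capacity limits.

Minimum total cost: 337

Open {D1, D3}: Farrow→D3 2·10=20, Joliet→D3 12·4=48, Orton→D1 9·5=45, Galt→D3 3·11=33.
Loads: D1 carries 5/14, D3 carries 25/28. Service 146; fixed 191; total 337.
Next best feasible plan costs 345.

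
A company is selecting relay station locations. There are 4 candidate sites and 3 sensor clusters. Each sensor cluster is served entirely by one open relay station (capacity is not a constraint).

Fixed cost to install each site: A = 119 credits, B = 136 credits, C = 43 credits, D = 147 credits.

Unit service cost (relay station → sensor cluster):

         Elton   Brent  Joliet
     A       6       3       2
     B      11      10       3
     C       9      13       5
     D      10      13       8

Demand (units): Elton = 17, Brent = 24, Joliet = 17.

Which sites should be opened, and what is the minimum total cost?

For any fixed open set, each sensor cluster goes to its cheapest open site; total = fixed + service.
{A}: Elton→A 6·17=102, Brent→A 3·24=72, Joliet→A 2·17=34. Service 208; fixed 119; total 327.
{A, C}: service 208 + fixed 162 = 370
{A, B}: service 208 + fixed 255 = 463
{A, B, C, D}: service 208 + fixed 445 = 653
(All 15 nonempty subsets were checked; A only is lowest.)

Open A only; minimum total cost 327.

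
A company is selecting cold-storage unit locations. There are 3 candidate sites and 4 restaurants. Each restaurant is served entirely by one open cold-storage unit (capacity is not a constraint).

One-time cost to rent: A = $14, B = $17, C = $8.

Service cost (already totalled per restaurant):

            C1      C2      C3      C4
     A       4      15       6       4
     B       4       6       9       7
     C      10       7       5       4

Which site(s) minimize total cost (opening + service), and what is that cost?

Open C only; minimum total cost 34.

For any fixed open set, each restaurant goes to its cheapest open site; total = fixed + service.
{C}: C1→C 10, C2→C 7, C3→C 5, C4→C 4. Service 26; fixed 8; total 34.
{A, C}: C1→A 4, C2→C 7, C3→C 5, C4→A 4. Service 20; fixed 22; total 42.
{A}: C1→A 4, C2→A 15, C3→A 6, C4→A 4. Service 29; fixed 14; total 43.
{A, B, C}: service 19 + fixed 39 = 58
No other subset beats 34.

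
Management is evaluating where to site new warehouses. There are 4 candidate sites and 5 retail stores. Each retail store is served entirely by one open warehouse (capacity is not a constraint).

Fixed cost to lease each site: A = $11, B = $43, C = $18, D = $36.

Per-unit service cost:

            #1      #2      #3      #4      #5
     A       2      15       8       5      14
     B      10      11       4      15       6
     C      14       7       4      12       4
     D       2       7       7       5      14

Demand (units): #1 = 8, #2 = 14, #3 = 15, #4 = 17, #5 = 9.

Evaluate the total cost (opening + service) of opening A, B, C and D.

Each retail store is assigned to its cheapest site among the open ones.
{A, B, C, D}: #1→A 2·8=16, #2→C 7·14=98, #3→B 4·15=60, #4→A 5·17=85, #5→C 4·9=36. Service 295; fixed 108; total 403.

Total cost: 403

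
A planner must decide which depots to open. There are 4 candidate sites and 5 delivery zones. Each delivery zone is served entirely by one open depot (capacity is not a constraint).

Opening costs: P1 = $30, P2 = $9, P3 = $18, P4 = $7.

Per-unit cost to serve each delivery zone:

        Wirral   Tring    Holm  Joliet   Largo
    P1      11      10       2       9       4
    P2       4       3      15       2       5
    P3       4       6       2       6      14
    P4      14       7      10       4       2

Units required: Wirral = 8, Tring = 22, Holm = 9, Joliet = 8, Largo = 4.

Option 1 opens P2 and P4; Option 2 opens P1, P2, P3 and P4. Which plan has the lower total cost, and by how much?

Option 1: {P2, P4}: Wirral→P2 4·8=32, Tring→P2 3·22=66, Holm→P4 10·9=90, Joliet→P2 2·8=16, Largo→P4 2·4=8. Service 212; fixed 16; total 228.
Option 2: {P1, P2, P3, P4}: Wirral→P2 4·8=32, Tring→P2 3·22=66, Holm→P1 2·9=18, Joliet→P2 2·8=16, Largo→P4 2·4=8. Service 140; fixed 64; total 204.
Difference: |228 − 204| = 24.

Option 2 is cheaper by 24.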